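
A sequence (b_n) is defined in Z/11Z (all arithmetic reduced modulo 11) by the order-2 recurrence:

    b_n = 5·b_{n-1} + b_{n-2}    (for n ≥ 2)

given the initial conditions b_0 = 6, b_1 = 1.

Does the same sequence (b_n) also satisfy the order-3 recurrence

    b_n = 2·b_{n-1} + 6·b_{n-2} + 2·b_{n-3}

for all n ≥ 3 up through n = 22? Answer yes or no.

Terms b_0..b_22: 6, 1, 0, 1, 5, 4, 3, 8, 10, 3, 3, 7, 5, 10, 0, 10, 6, 7, 8, 3, 1, 8, 8
n=3: candidate gives 7, actual b_3 = 1 ✗

no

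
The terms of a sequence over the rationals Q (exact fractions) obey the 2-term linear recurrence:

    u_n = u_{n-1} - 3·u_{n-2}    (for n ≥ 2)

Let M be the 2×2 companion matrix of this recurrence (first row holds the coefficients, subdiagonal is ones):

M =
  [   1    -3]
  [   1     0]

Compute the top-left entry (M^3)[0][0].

-5

(M^3)[0][0] is the top entry after applying M 3 times to the unit state (1, 0). Equivalently it is h_{4} for the auxiliary sequence (h_n) obeying the same recurrence with h_1 = 1 and h_i = 0 for 0 ≤ i < 1:
h_2 = 1·1 + -3·0 = 1
h_3 = 1·1 + -3·1 = -2
h_4 = 1·-2 + -3·1 = -5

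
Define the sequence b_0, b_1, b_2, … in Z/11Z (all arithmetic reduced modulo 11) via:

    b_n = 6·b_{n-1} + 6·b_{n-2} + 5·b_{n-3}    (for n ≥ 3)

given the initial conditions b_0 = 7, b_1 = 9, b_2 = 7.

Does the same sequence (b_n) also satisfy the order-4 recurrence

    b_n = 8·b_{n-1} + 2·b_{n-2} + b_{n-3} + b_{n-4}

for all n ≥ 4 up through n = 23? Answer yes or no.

no

Terms b_0..b_23: 7, 9, 7, 10, 4, 9, 7, 6, 2, 6, 1, 8, 7, 7, 3, 7, 7, 0, 0, 2, 1, 7, 3, 10
n=4: candidate gives 0, actual b_4 = 4 ✗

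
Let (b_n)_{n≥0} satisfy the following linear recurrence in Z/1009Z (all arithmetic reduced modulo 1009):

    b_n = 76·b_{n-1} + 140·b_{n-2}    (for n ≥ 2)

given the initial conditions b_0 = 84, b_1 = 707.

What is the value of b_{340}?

6

b_2 = 76·707 + 140·84 = 916
b_3 = 76·916 + 140·707 = 93
b_4 = 76·93 + 140·916 = 102
b_5 = 76·102 + 140·93 = 592
b_6 = 76·592 + 140·102 = 750
b_7 = 76·750 + 140·592 = 638
Continuing the recurrence:
  b_8 = 120;  b_9 = 567;  b_10 = 361;  b_11 = 871;  b_12 = 701;  b_13 = 659
  b_14 = 910;  b_15 = 989;  b_16 = 764;  b_17 = 778;  b_18 = 612;  b_19 = 46
  b_20 = 384;  b_21 = 309;  b_22 = 560;  b_23 = 55;  b_24 = 851;  b_25 = 737
  b_26 = 595;  b_27 = 77;  b_28 = 360;  b_29 = 807;  b_30 = 742;  b_31 = 869
  b_32 = 412;  b_33 = 613;  b_34 = 341;  b_35 = 746;  b_36 = 509;  b_37 = 855
  b_38 = 25;  b_39 = 520;  b_40 = 642;  b_41 = 512;  b_42 = 649;  b_43 = 933
  b_44 = 328;  b_45 = 162;  b_46 = 719;  b_47 = 640;  b_48 = 977;  b_49 = 394
  b_50 = 239;  b_51 = 676;  b_52 = 80;  b_53 = 829;  b_54 = 547;  b_55 = 228
  b_56 = 71;  b_57 = 992;  b_58 = 576;  b_59 = 27;  b_60 = 963;  b_61 = 284
  b_62 = 9;  b_63 = 84;  b_64 = 581;  b_65 = 421;  b_66 = 328;  b_67 = 121
  b_68 = 630;  b_69 = 244;  b_70 = 799;  b_71 = 38;  b_72 = 731;  b_73 = 336
  b_74 = 742;  b_75 = 514;  b_76 = 675;  b_77 = 162;  b_78 = 867;  b_79 = 789
  b_80 = 733;  b_81 = 692;  b_82 = 835;  b_83 = 918;  b_84 = 3;  b_85 = 605
  b_86 = 995;  b_87 = 898;  b_88 = 703;  b_89 = 555;  b_90 = 349;  b_91 = 297
  b_92 = 802;  b_93 = 623;  b_94 = 206;  b_95 = 967;  b_96 = 423;  b_97 = 34
  b_98 = 255;  b_99 = 933;  b_100 = 663;  b_101 = 397;  b_102 = 903;  b_103 = 101
  b_104 = 908;  b_105 = 410;  b_106 = 876;  b_107 = 878;  b_108 = 685;  b_109 = 423
  b_110 = 914;  b_111 = 541;  b_112 = 573;  b_113 = 226;  b_114 = 532;  b_115 = 433
  b_116 = 434;  b_117 = 776;  b_118 = 674;  b_119 = 442;  b_120 = 818;  b_121 = 950
  b_122 = 55;  b_123 = 965;  b_124 = 320;  b_125 = 1007;  b_126 = 252;  b_127 = 710
  b_128 = 448;  b_129 = 260;  b_130 = 751;  b_131 = 648;  b_132 = 11;  b_133 = 746
  b_134 = 723;  b_135 = 975;  b_136 = 763;  b_137 = 760;  b_138 = 113;  b_139 = 971
  b_140 = 824;  b_141 = 800;  b_142 = 594;  b_143 = 749;  b_144 = 842;  b_145 = 349
  b_146 = 117;  b_147 = 239;  b_148 = 238;  b_149 = 89;  b_150 = 733;  b_151 = 565
  b_152 = 264;  b_153 = 282;  b_154 = 879;  b_155 = 339;  b_156 = 501;  b_157 = 780
  b_158 = 268;  b_159 = 416;  b_160 = 524;  b_161 = 191;  b_162 = 93;  b_163 = 511
  b_164 = 397;  b_165 = 812;  b_166 = 248;  b_167 = 349;  b_168 = 704;  b_169 = 455
  b_170 = 961;  b_171 = 521;  b_172 = 588;  b_173 = 584;  b_174 = 579;  b_175 = 648
  b_176 = 147;  b_177 = 992;  b_178 = 117;  b_179 = 458;  b_180 = 738;  b_181 = 137
  b_182 = 724;  b_183 = 547;  b_184 = 663;  b_185 = 843;  b_186 = 493;  b_187 = 102
  b_188 = 88;  b_189 = 788;  b_190 = 569;  b_191 = 196;  b_192 = 719;  b_193 = 355
  b_194 = 506;  b_195 = 373;  b_196 = 306;  b_197 = 810;  b_198 = 473;  b_199 = 16
  b_200 = 842;  b_201 = 647;  b_202 = 567;  b_203 = 484;  b_204 = 129;  b_205 = 880
  b_206 = 184;  b_207 = 969;  b_208 = 522;  b_209 = 775;  b_210 = 810;  b_211 = 548
  b_212 = 671;  b_213 = 582;  b_214 = 948;  b_215 = 160;  b_216 = 593;  b_217 = 874
  b_218 = 112;  b_219 = 711;  b_220 = 95;  b_221 = 815;  b_222 = 574;  b_223 = 320
  b_224 = 753;  b_225 = 119;  b_226 = 447;  b_227 = 182;  b_228 = 737;  b_229 = 772
  b_230 = 412;  b_231 = 150;  b_232 = 468;  b_233 = 64;  b_234 = 763;  b_235 = 354
  b_236 = 536;  b_237 = 495;  b_238 = 661;  b_239 = 474;  b_240 = 421;  b_241 = 483
  b_242 = 802;  b_243 = 429;  b_244 = 597;  b_245 = 496;  b_246 = 196;  b_247 = 589
  b_248 = 565;  b_249 = 284;  b_250 = 793;  b_251 = 137;  b_252 = 352;  b_253 = 527
  b_254 = 540;  b_255 = 803;  b_256 = 413;  b_257 = 530;  b_258 = 227;  b_259 = 642
  b_260 = 861;  b_261 = 939;  b_262 = 194;  b_263 = 908;  b_264 = 313;  b_265 = 567
  b_266 = 138;  b_267 = 67;  b_268 = 196;  b_269 = 60;  b_270 = 721;  b_271 = 638
  b_272 = 96;  b_273 = 761;  b_274 = 646;  b_275 = 250;  b_276 = 468;  b_277 = 947
  b_278 = 268;  b_279 = 589;  b_280 = 555;  b_281 = 533;  b_282 = 155;  b_283 = 635
  b_284 = 339;  b_285 = 647;  b_286 = 777;  b_287 = 300;  b_288 = 410;  b_289 = 512
  b_290 = 457;  b_291 = 467;  b_292 = 590;  b_293 = 239;  b_294 = 873;  b_295 = 926
  b_296 = 886;  b_297 = 221;  b_298 = 585;  b_299 = 734;  b_300 = 460;  b_301 = 496
  b_302 = 187;  b_303 = 914;  b_304 = 798;  b_305 = 934;  b_306 = 75;  b_307 = 245
  b_308 = 868;  b_309 = 377;  b_310 = 840;  b_311 = 585;  b_312 = 620;  b_313 = 877
  b_314 = 84;  b_315 = 12;  b_316 = 564;  b_317 = 148;  b_318 = 407;  b_319 = 193
  b_320 = 9;  b_321 = 461;  b_322 = 981;  b_323 = 863;  b_324 = 119;  b_325 = 712
  b_326 = 142;  b_327 = 491;  b_328 = 692;  b_329 = 252;  b_330 = 1006;  b_331 = 746
  b_332 = 781;  b_333 = 338;  b_334 = 831;  b_335 = 495;  b_336 = 592;  b_337 = 275
  b_338 = 862
b_339 = 76·862 + 140·275 = 85
b_340 = 76·85 + 140·862 = 6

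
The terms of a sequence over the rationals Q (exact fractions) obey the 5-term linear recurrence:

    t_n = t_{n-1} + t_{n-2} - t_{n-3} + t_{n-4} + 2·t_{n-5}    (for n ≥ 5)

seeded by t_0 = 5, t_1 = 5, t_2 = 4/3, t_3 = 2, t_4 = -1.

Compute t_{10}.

454/3

t_5 = 1·-1 + 1·2 + -1·4/3 + 1·5 + 2·5 = 44/3
t_6 = 1·44/3 + 1·-1 + -1·2 + 1·4/3 + 2·5 = 23
t_7 = 1·23 + 1·44/3 + -1·-1 + 1·2 + 2·4/3 = 130/3
t_8 = 1·130/3 + 1·23 + -1·44/3 + 1·-1 + 2·2 = 164/3
t_9 = 1·164/3 + 1·130/3 + -1·23 + 1·44/3 + 2·-1 = 263/3
t_10 = 1·263/3 + 1·164/3 + -1·130/3 + 1·23 + 2·44/3 = 454/3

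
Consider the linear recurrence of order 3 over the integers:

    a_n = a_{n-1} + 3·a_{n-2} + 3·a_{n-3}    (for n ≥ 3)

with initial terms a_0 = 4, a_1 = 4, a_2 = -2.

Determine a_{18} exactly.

a_3 = 1·-2 + 3·4 + 3·4 = 22
a_4 = 1·22 + 3·-2 + 3·4 = 28
a_5 = 1·28 + 3·22 + 3·-2 = 88
a_6 = 1·88 + 3·28 + 3·22 = 238
a_7 = 1·238 + 3·88 + 3·28 = 586
a_8 = 1·586 + 3·238 + 3·88 = 1564
a_9 = 1·1564 + 3·586 + 3·238 = 4036
a_10 = 1·4036 + 3·1564 + 3·586 = 10486
a_11 = 1·10486 + 3·4036 + 3·1564 = 27286
a_12 = 1·27286 + 3·10486 + 3·4036 = 70852
a_13 = 1·70852 + 3·27286 + 3·10486 = 184168
a_14 = 1·184168 + 3·70852 + 3·27286 = 478582
a_15 = 1·478582 + 3·184168 + 3·70852 = 1243642
a_16 = 1·1243642 + 3·478582 + 3·184168 = 3231892
a_17 = 1·3231892 + 3·1243642 + 3·478582 = 8398564
a_18 = 1·8398564 + 3·3231892 + 3·1243642 = 21825166

21825166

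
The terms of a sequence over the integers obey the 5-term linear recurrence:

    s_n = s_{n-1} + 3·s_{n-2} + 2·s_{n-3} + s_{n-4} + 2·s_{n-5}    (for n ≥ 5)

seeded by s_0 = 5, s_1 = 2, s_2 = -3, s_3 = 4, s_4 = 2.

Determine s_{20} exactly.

s_5 = 1·2 + 3·4 + 2·-3 + 1·2 + 2·5 = 20
s_6 = 1·20 + 3·2 + 2·4 + 1·-3 + 2·2 = 35
s_7 = 1·35 + 3·20 + 2·2 + 1·4 + 2·-3 = 97
s_8 = 1·97 + 3·35 + 2·20 + 1·2 + 2·4 = 252
s_9 = 1·252 + 3·97 + 2·35 + 1·20 + 2·2 = 637
s_10 = 1·637 + 3·252 + 2·97 + 1·35 + 2·20 = 1662
s_11 = 1·1662 + 3·637 + 2·252 + 1·97 + 2·35 = 4244
s_12 = 1·4244 + 3·1662 + 2·637 + 1·252 + 2·97 = 10950
s_13 = 1·10950 + 3·4244 + 2·1662 + 1·637 + 2·252 = 28147
s_14 = 1·28147 + 3·10950 + 2·4244 + 1·1662 + 2·637 = 72421
s_15 = 1·72421 + 3·28147 + 2·10950 + 1·4244 + 2·1662 = 186330
s_16 = 1·186330 + 3·72421 + 2·28147 + 1·10950 + 2·4244 = 479325
s_17 = 1·479325 + 3·186330 + 2·72421 + 1·28147 + 2·10950 = 1233204
s_18 = 1·1233204 + 3·479325 + 2·186330 + 1·72421 + 2·28147 = 3172554
s_19 = 1·3172554 + 3·1233204 + 2·479325 + 1·186330 + 2·72421 = 8161988
s_20 = 1·8161988 + 3·3172554 + 2·1233204 + 1·479325 + 2·186330 = 20998043

20998043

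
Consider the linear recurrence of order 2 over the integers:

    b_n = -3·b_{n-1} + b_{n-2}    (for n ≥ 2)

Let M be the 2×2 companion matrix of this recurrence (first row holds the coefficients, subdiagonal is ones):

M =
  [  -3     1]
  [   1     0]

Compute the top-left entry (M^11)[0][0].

-467280

(M^11)[0][0] is the top entry after applying M 11 times to the unit state (1, 0). Equivalently it is h_{12} for the auxiliary sequence (h_n) obeying the same recurrence with h_1 = 1 and h_i = 0 for 0 ≤ i < 1:
h_2 = -3·1 + 1·0 = -3
h_3 = -3·-3 + 1·1 = 10
h_4 = -3·10 + 1·-3 = -33
h_5 = -3·-33 + 1·10 = 109
h_6 = -3·109 + 1·-33 = -360
h_7 = -3·-360 + 1·109 = 1189
h_8 = -3·1189 + 1·-360 = -3927
h_9 = -3·-3927 + 1·1189 = 12970
h_10 = -3·12970 + 1·-3927 = -42837
h_11 = -3·-42837 + 1·12970 = 141481
h_12 = -3·141481 + 1·-42837 = -467280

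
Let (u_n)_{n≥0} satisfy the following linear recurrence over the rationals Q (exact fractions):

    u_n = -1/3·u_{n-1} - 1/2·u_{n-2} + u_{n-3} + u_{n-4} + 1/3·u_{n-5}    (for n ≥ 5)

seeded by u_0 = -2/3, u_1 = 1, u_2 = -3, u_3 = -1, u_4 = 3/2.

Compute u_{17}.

152913575/38263752

u_5 = -1/3·3/2 + -1/2·-1 + 1·-3 + 1·1 + 1/3·-2/3 = -20/9
u_6 = -1/3·-20/9 + -1/2·3/2 + 1·-1 + 1·-3 + 1/3·1 = -397/108
u_7 = -1/3·-397/108 + -1/2·-20/9 + 1·3/2 + 1·-1 + 1/3·-3 = 595/324
u_8 = -1/3·595/324 + -1/2·-397/108 + 1·-20/9 + 1·3/2 + 1/3·-1 = 331/1944
u_9 = -1/3·331/1944 + -1/2·595/324 + 1·-397/108 + 1·-20/9 + 1/3·3/2 = -4646/729
u_10 = -1/3·-4646/729 + -1/2·331/1944 + 1·595/324 + 1·-397/108 + 1/3·-20/9 = -18931/34992
u_11 = -1/3·-18931/34992 + -1/2·-4646/729 + 1·331/1944 + 1·595/324 + 1/3·-397/108 = 435469/104976
u_12 = -1/3·435469/104976 + -1/2·-18931/34992 + 1·-4646/729 + 1·331/1944 + 1/3·595/324 = -4221899/629856
u_13 = -1/3·-4221899/629856 + -1/2·435469/104976 + 1·-18931/34992 + 1·-4646/729 + 1/3·331/1944 = -395462/59049
u_14 = -1/3·-395462/59049 + -1/2·-4221899/629856 + 1·435469/104976 + 1·-18931/34992 + 1/3·-4646/729 = 80118803/11337408
u_15 = -1/3·80118803/11337408 + -1/2·-395462/59049 + 1·-4221899/629856 + 1·435469/104976 + 1/3·-18931/34992 = -59249981/34012224
u_16 = -1/3·-59249981/34012224 + -1/2·80118803/11337408 + 1·-395462/59049 + 1·-4221899/629856 + 1/3·435469/104976 = -3054997301/204073344
u_17 = -1/3·-3054997301/204073344 + -1/2·-59249981/34012224 + 1·80118803/11337408 + 1·-395462/59049 + 1/3·-4221899/629856 = 152913575/38263752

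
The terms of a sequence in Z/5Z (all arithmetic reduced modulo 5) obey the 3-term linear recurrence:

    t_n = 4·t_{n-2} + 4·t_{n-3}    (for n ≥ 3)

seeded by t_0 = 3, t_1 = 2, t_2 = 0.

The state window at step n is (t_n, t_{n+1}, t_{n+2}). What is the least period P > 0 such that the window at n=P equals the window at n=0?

62

n=0: window = (3, 2, 0)
n=1: window = (2, 0, 0)
n=2: window = (0, 0, 3)
n=3: window = (0, 3, 0)
n=4: window = (3, 0, 2)
n=5: window = (0, 2, 2)
n=6: window = (2, 2, 3)
n=7: window = (2, 3, 1)
n=8: window = (3, 1, 0)
n=9: window = (1, 0, 1)
n=10: window = (0, 1, 4)
n=11: window = (1, 4, 4)
n=12: window = (4, 4, 0)
n=13: window = (4, 0, 2)
n=14: window = (0, 2, 1)
n=15: window = (2, 1, 3)
n=16: window = (1, 3, 2)
n=17: window = (3, 2, 1)
n=18: window = (2, 1, 0)
n=19: window = (1, 0, 2)
n=20: window = (0, 2, 4)
n=21: window = (2, 4, 3)
n=22: window = (4, 3, 4)
n=23: window = (3, 4, 3)
n=24: window = (4, 3, 3)
n=25: window = (3, 3, 3)
n=26: window = (3, 3, 4)
n=27: window = (3, 4, 4)
n=28: window = (4, 4, 3)
n=29: window = (4, 3, 2)
n=30: window = (3, 2, 3)
n=31: window = (2, 3, 0)
n=32: window = (3, 0, 0)
n=33: window = (0, 0, 2)
n=34: window = (0, 2, 0)
n=35: window = (2, 0, 3)
n=36: window = (0, 3, 3)
n=37: window = (3, 3, 2)
n=38: window = (3, 2, 4)
n=39: window = (2, 4, 0)
n=40: window = (4, 0, 4)
…
n=60: window = (1, 2, 3)
n=61: window = (2, 3, 2)
n=62: window = (3, 2, 0)
window at n=62 equals window at n=0 → period = 62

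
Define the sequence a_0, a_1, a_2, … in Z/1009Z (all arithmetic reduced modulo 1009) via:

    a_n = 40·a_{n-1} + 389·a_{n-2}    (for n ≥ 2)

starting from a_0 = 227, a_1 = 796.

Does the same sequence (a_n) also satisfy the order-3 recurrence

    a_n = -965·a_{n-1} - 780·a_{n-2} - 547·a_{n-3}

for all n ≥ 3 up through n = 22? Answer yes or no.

yes

Terms a_0..a_22: 227, 796, 72, 743, 215, 981, 786, 368, 621, 498, 158, 260, 223, 79, 106, 665, 231, 540, 469, 786, 982, 965, 854
n=3: candidate gives 743, actual a_3 = 743 ✓
n=4: candidate gives 215, actual a_4 = 215 ✓
n=5: candidate gives 981, actual a_5 = 981 ✓
n=6: candidate gives 786, actual a_6 = 786 ✓
n=7: candidate gives 368, actual a_7 = 368 ✓
n=8: candidate gives 621, actual a_8 = 621 ✓
n=9: candidate gives 498, actual a_9 = 498 ✓
n=10: candidate gives 158, actual a_10 = 158 ✓
n=11: candidate gives 260, actual a_11 = 260 ✓
n=12: candidate gives 223, actual a_12 = 223 ✓
n=13: candidate gives 79, actual a_13 = 79 ✓
n=14: candidate gives 106, actual a_14 = 106 ✓
n=15: candidate gives 665, actual a_15 = 665 ✓
n=16: candidate gives 231, actual a_16 = 231 ✓
n=17: candidate gives 540, actual a_17 = 540 ✓
n=18: candidate gives 469, actual a_18 = 469 ✓
n=19: candidate gives 786, actual a_19 = 786 ✓
n=20: candidate gives 982, actual a_20 = 982 ✓
n=21: candidate gives 965, actual a_21 = 965 ✓
n=22: candidate gives 854, actual a_22 = 854 ✓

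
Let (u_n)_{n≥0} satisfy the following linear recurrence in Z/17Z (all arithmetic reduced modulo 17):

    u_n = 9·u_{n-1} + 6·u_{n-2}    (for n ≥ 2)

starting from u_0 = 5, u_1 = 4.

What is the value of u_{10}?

8

u_2 = 9·4 + 6·5 = 15
u_3 = 9·15 + 6·4 = 6
u_4 = 9·6 + 6·15 = 8
u_5 = 9·8 + 6·6 = 6
u_6 = 9·6 + 6·8 = 0
u_7 = 9·0 + 6·6 = 2
u_8 = 9·2 + 6·0 = 1
u_9 = 9·1 + 6·2 = 4
u_10 = 9·4 + 6·1 = 8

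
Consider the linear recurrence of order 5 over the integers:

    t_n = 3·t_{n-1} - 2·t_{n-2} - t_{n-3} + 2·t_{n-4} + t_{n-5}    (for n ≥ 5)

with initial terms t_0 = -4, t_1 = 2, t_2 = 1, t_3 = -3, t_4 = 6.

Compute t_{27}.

t_5 = 3·6 + -2·-3 + -1·1 + 2·2 + 1·-4 = 23
t_6 = 3·23 + -2·6 + -1·-3 + 2·1 + 1·2 = 64
t_7 = 3·64 + -2·23 + -1·6 + 2·-3 + 1·1 = 135
t_8 = 3·135 + -2·64 + -1·23 + 2·6 + 1·-3 = 263
t_9 = 3·263 + -2·135 + -1·64 + 2·23 + 1·6 = 507
t_10 = 3·507 + -2·263 + -1·135 + 2·64 + 1·23 = 1011
t_11 = 3·1011 + -2·507 + -1·263 + 2·135 + 1·64 = 2090
t_12 = 3·2090 + -2·1011 + -1·507 + 2·263 + 1·135 = 4402
t_13 = 3·4402 + -2·2090 + -1·1011 + 2·507 + 1·263 = 9292
t_14 = 3·9292 + -2·4402 + -1·2090 + 2·1011 + 1·507 = 19511
t_15 = 3·19511 + -2·9292 + -1·4402 + 2·2090 + 1·1011 = 40738
t_16 = 3·40738 + -2·19511 + -1·9292 + 2·4402 + 1·2090 = 84794
t_17 = 3·84794 + -2·40738 + -1·19511 + 2·9292 + 1·4402 = 176381
t_18 = 3·176381 + -2·84794 + -1·40738 + 2·19511 + 1·9292 = 367131
t_19 = 3·367131 + -2·176381 + -1·84794 + 2·40738 + 1·19511 = 764824
t_20 = 3·764824 + -2·367131 + -1·176381 + 2·84794 + 1·40738 = 1594155
t_21 = 3·1594155 + -2·764824 + -1·367131 + 2·176381 + 1·84794 = 3323242
t_22 = 3·3323242 + -2·1594155 + -1·764824 + 2·367131 + 1·176381 = 6927235
t_23 = 3·6927235 + -2·3323242 + -1·1594155 + 2·764824 + 1·367131 = 14437845
t_24 = 3·14437845 + -2·6927235 + -1·3323242 + 2·1594155 + 1·764824 = 30088957
t_25 = 3·30088957 + -2·14437845 + -1·6927235 + 2·3323242 + 1·1594155 = 62704585
t_26 = 3·62704585 + -2·30088957 + -1·14437845 + 2·6927235 + 1·3323242 = 130675708
t_27 = 3·130675708 + -2·62704585 + -1·30088957 + 2·14437845 + 1·6927235 = 272331922

272331922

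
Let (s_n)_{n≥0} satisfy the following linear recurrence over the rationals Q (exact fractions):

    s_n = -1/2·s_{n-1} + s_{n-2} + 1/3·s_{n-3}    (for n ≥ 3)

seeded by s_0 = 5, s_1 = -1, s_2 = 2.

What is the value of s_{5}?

s_3 = -1/2·2 + 1·-1 + 1/3·5 = -1/3
s_4 = -1/2·-1/3 + 1·2 + 1/3·-1 = 11/6
s_5 = -1/2·11/6 + 1·-1/3 + 1/3·2 = -7/12

-7/12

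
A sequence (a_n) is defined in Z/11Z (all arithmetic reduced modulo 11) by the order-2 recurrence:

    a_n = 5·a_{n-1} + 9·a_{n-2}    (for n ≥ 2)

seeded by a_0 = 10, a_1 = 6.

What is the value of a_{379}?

7

a_2 = 5·6 + 9·10 = 10
a_3 = 5·10 + 9·6 = 5
a_4 = 5·5 + 9·10 = 5
a_5 = 5·5 + 9·5 = 4
a_6 = 5·4 + 9·5 = 10
a_7 = 5·10 + 9·4 = 9
a_8 = 5·9 + 9·10 = 3
a_9 = 5·3 + 9·9 = 8
a_10 = 5·8 + 9·3 = 1
a_11 = 5·1 + 9·8 = 0
a_12 = 5·0 + 9·1 = 9
a_13 = 5·9 + 9·0 = 1
a_14 = 5·1 + 9·9 = 9
a_15 = 5·9 + 9·1 = 10
a_16 = 5·10 + 9·9 = 10
a_17 = 5·10 + 9·10 = 8
a_18 = 5·8 + 9·10 = 9
a_19 = 5·9 + 9·8 = 7
a_20 = 5·7 + 9·9 = 6
a_21 = 5·6 + 9·7 = 5
a_22 = 5·5 + 9·6 = 2
a_23 = 5·2 + 9·5 = 0
a_24 = 5·0 + 9·2 = 7
a_25 = 5·7 + 9·0 = 2
a_26 = 5·2 + 9·7 = 7
a_27 = 5·7 + 9·2 = 9
a_28 = 5·9 + 9·7 = 9
a_29 = 5·9 + 9·9 = 5
a_30 = 5·5 + 9·9 = 7
a_31 = 5·7 + 9·5 = 3
a_32 = 5·3 + 9·7 = 1
a_33 = 5·1 + 9·3 = 10
a_34 = 5·10 + 9·1 = 4
a_35 = 5·4 + 9·10 = 0
a_36 = 5·0 + 9·4 = 3
a_37 = 5·3 + 9·0 = 4
a_38 = 5·4 + 9·3 = 3
a_39 = 5·3 + 9·4 = 7
a_40 = 5·7 + 9·3 = 7
a_41 = 5·7 + 9·7 = 10
a_42 = 5·10 + 9·7 = 3
a_43 = 5·3 + 9·10 = 6
a_44 = 5·6 + 9·3 = 2
a_45 = 5·2 + 9·6 = 9
a_46 = 5·9 + 9·2 = 8
a_47 = 5·8 + 9·9 = 0
a_48 = 5·0 + 9·8 = 6
a_49 = 5·6 + 9·0 = 8
a_50 = 5·8 + 9·6 = 6
a_51 = 5·6 + 9·8 = 3
a_52 = 5·3 + 9·6 = 3
a_53 = 5·3 + 9·3 = 9
a_54 = 5·9 + 9·3 = 6
a_55 = 5·6 + 9·9 = 1
a_56 = 5·1 + 9·6 = 4
a_57 = 5·4 + 9·1 = 7
a_58 = 5·7 + 9·4 = 5
a_59 = 5·5 + 9·7 = 0
a_60 = 5·0 + 9·5 = 1
a_61 = 5·1 + 9·0 = 5
a_62 = 5·5 + 9·1 = 1
a_63 = 5·1 + 9·5 = 6
a_64 = 5·6 + 9·1 = 6
a_65 = 5·6 + 9·6 = 7
a_66 = 5·7 + 9·6 = 1
a_67 = 5·1 + 9·7 = 2
a_68 = 5·2 + 9·1 = 8
a_69 = 5·8 + 9·2 = 3
a_70 = 5·3 + 9·8 = 10
a_71 = 5·10 + 9·3 = 0
a_72 = 5·0 + 9·10 = 2
a_73 = 5·2 + 9·0 = 10
a_74 = 5·10 + 9·2 = 2
a_75 = 5·2 + 9·10 = 1
a_76 = 5·1 + 9·2 = 1
a_77 = 5·1 + 9·1 = 3
a_78 = 5·3 + 9·1 = 2
a_79 = 5·2 + 9·3 = 4
a_80 = 5·4 + 9·2 = 5
a_81 = 5·5 + 9·4 = 6
a_82 = 5·6 + 9·5 = 9
a_83 = 5·9 + 9·6 = 0
a_84 = 5·0 + 9·9 = 4
a_85 = 5·4 + 9·0 = 9
a_86 = 5·9 + 9·4 = 4
a_87 = 5·4 + 9·9 = 2
a_88 = 5·2 + 9·4 = 2
a_89 = 5·2 + 9·2 = 6
a_90 = 5·6 + 9·2 = 4
a_91 = 5·4 + 9·6 = 8
a_92 = 5·8 + 9·4 = 10
a_93 = 5·10 + 9·8 = 1
a_94 = 5·1 + 9·10 = 7
a_95 = 5·7 + 9·1 = 0
a_96 = 5·0 + 9·7 = 8
a_97 = 5·8 + 9·0 = 7
a_98 = 5·7 + 9·8 = 8
a_99 = 5·8 + 9·7 = 4
a_100 = 5·4 + 9·8 = 4
a_101 = 5·4 + 9·4 = 1
a_102 = 5·1 + 9·4 = 8
a_103 = 5·8 + 9·1 = 5
a_104 = 5·5 + 9·8 = 9
a_105 = 5·9 + 9·5 = 2
a_106 = 5·2 + 9·9 = 3
a_107 = 5·3 + 9·2 = 0
a_108 = 5·0 + 9·3 = 5
a_109 = 5·5 + 9·0 = 3
a_110 = 5·3 + 9·5 = 5
a_111 = 5·5 + 9·3 = 8
a_112 = 5·8 + 9·5 = 8
a_113 = 5·8 + 9·8 = 2
a_114 = 5·2 + 9·8 = 5
a_115 = 5·5 + 9·2 = 10
a_116 = 5·10 + 9·5 = 7
a_117 = 5·7 + 9·10 = 4
a_118 = 5·4 + 9·7 = 6
a_119 = 5·6 + 9·4 = 0
a_120 = 5·0 + 9·6 = 10
a_121 = 5·10 + 9·0 = 6
(a_120, a_121) = (10, 6) = (a_0, a_1), so the sequence has period 120.
379 ≡ 19 (mod 120), hence a_379 = a_19 = 7.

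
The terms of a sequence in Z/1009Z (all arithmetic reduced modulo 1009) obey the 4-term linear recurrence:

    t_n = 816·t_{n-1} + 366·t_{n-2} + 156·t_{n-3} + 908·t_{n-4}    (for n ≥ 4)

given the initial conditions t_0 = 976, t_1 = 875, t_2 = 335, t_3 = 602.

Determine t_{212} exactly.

t_4 = 816·602 + 366·335 + 156·875 + 908·976 = 961
t_5 = 816·961 + 366·602 + 156·335 + 908·875 = 762
t_6 = 816·762 + 366·961 + 156·602 + 908·335 = 379
t_7 = 816·379 + 366·762 + 156·961 + 908·602 = 231
t_8 = 816·231 + 366·379 + 156·762 + 908·961 = 916
t_9 = 816·916 + 366·231 + 156·379 + 908·762 = 910
Continuing the recurrence:
  t_10 = 988;  t_11 = 610;  t_12 = 712;  t_13 = 748;  t_14 = 610;  t_15 = 673
  t_16 = 923;  t_17 = 8;  t_18 = 268;  t_19 = 985;  t_20 = 655;  t_21 = 647
  t_22 = 300;  t_23 = 986;  t_24 = 693;  t_25 = 726;  t_26 = 930;  t_27 = 911
  t_28 = 975;  t_29 = 70;  t_30 = 34;  t_31 = 445;  t_32 = 444;  t_33 = 746
  t_34 = 765;  t_35 = 378;  t_36 = 84;  t_37 = 654;  t_38 = 242;  t_39 = 90
  t_40 = 275;  t_41 = 1004;  t_42 = 403;  t_43 = 615;  t_44 = 248;  t_45 = 457
  t_46 = 291;  t_47 = 898;  t_48 = 625;  t_49 = 437;  t_50 = 838;  t_51 = 974
  t_52 = 675;  t_53 = 10;  t_54 = 645;  t_55 = 118;  t_56 = 376;  t_57 = 609
  t_58 = 585;  t_59 = 332;  t_60 = 217;  t_61 = 410;  t_62 = 62;  t_63 = 181
  t_64 = 541;  t_65 = 725;  t_66 = 344;  t_67 = 715;  t_68 = 963;  t_69 = 775
  t_70 = 186;  t_71 = 867;  t_72 = 57;  t_73 = 776;  t_74 = 677;  t_75 = 14
  t_76 = 166;  t_77 = 322;  t_78 = 20;  t_79 = 241;  t_80 = 327;  t_81 = 738
  t_82 = 716;  t_83 = 178;  t_84 = 40;  t_85 = 749;  t_86 = 92;  t_87 = 462
  t_88 = 806;  t_89 = 669;  t_90 = 625;  t_91 = 494;  t_92 = 980;  t_93 = 406
  t_94 = 642;  t_95 = 542;  t_96 = 885;  t_97 = 948;  t_98 = 225;  t_99 = 414
  t_100 = 411;  t_101 = 454;  t_102 = 736;  t_103 = 4;  t_104 = 262;  t_105 = 689
  t_106 = 193;  t_107 = 116;  t_108 = 120;  t_109 = 1004;  t_110 = 101;  t_111 = 816
  t_112 = 775;  t_113 = 875;  t_114 = 809;  t_115 = 797;  t_116 = 716;  t_117 = 642
  t_118 = 162;  t_119 = 817;  t_120 = 77;  t_121 = 413;  t_122 = 32;  t_123 = 820
  t_124 = 913;  t_125 = 416;  t_126 = 183;  t_127 = 979;  t_128 = 46;  t_129 = 980
  t_130 = 279;  t_131 = 231;  t_132 = 938;  t_133 = 415;  t_134 = 658;  t_135 = 579
  t_136 = 201;  t_137 = 775;  t_138 = 325;  t_139 = 74;  t_140 = 440;  t_141 = 354
  t_142 = 807;  t_143 = 673;  t_144 = 691;  t_145 = 284;  t_146 = 604;  t_147 = 961
  t_148 = 14;  t_149 = 874;  t_150 = 20;  t_151 = 176;  t_152 = 319;  t_153 = 433
  t_154 = 99;  t_155 = 838;  t_156 = 639;  t_157 = 715;  t_158 = 682;  t_159 = 823
  t_160 = 550;  t_161 = 202;  t_162 = 849;  t_163 = 535;  t_164 = 812;  t_165 = 795
  t_166 = 208;  t_167 = 583;  t_168 = 572;  t_169 = 649;  t_170 = 667;  t_171 = 919
  t_172 = 246;  t_173 = 463;  t_174 = 999;  t_175 = 910;  t_176 = 271;  t_177 = 364
  t_178 = 374;  t_179 = 309;  t_180 = 715;  t_181 = 715;  t_182 = 937;  t_183 = 749
  t_184 = 595;  t_185 = 177;  t_186 = 989;  t_187 = 48;  t_188 = 374;  t_189 = 64
  t_190 = 852;  t_191 = 267;  t_192 = 441;  t_193 = 824;  t_194 = 352;  t_195 = 20
  t_196 = 112;  t_197 = 779;  t_198 = 482;  t_199 = 695;  t_200 = 130;  t_201 = 786
  t_202 = 16;  t_203 = 585;  t_204 = 419;  t_205 = 858;  t_206 = 720;  t_207 = 736
  t_208 = 102;  t_209 = 904;  t_210 = 811
t_211 = 816·811 + 366·904 + 156·102 + 908·736 = 891
t_212 = 816·891 + 366·811 + 156·904 + 908·102 = 308

308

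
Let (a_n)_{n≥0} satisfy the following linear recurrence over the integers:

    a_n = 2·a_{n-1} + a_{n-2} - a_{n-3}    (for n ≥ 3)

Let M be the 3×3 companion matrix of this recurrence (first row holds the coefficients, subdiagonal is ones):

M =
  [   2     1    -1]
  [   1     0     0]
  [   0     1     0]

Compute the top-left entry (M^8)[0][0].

636

(M^8)[0][0] is the top entry after applying M 8 times to the unit state (1, 0, 0). Equivalently it is h_{10} for the auxiliary sequence (h_n) obeying the same recurrence with h_2 = 1 and h_i = 0 for 0 ≤ i < 2:
h_3 = 2·1 + 1·0 + -1·0 = 2
h_4 = 2·2 + 1·1 + -1·0 = 5
h_5 = 2·5 + 1·2 + -1·1 = 11
h_6 = 2·11 + 1·5 + -1·2 = 25
h_7 = 2·25 + 1·11 + -1·5 = 56
h_8 = 2·56 + 1·25 + -1·11 = 126
h_9 = 2·126 + 1·56 + -1·25 = 283
h_10 = 2·283 + 1·126 + -1·56 = 636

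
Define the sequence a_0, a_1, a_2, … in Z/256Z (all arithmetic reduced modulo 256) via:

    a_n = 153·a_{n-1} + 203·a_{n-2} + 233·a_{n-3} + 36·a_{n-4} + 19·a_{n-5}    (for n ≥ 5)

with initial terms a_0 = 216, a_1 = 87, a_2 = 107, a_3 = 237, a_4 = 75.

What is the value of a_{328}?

93

a_5 = 153·75 + 203·237 + 233·107 + 36·87 + 19·216 = 105
a_6 = 153·105 + 203·75 + 233·237 + 36·107 + 19·87 = 112
a_7 = 153·112 + 203·105 + 233·75 + 36·237 + 19·107 = 187
a_8 = 153·187 + 203·112 + 233·105 + 36·75 + 19·237 = 71
a_9 = 153·71 + 203·187 + 233·112 + 36·105 + 19·75 = 253
a_10 = 153·253 + 203·71 + 233·187 + 36·112 + 19·105 = 64
Continuing the recurrence:
  a_11 = 26;  a_12 = 108;  a_13 = 67;  a_14 = 32;  a_15 = 245;  a_16 = 230
  a_17 = 77;  a_18 = 221;  a_19 = 78;  a_20 = 121;  a_21 = 54;  a_22 = 2
  a_23 = 132;  a_24 = 110;  a_25 = 207;  a_26 = 95;  a_27 = 192;  a_28 = 192
  a_29 = 189;  a_30 = 174;  a_31 = 170;  a_32 = 217;  a_33 = 177;  a_34 = 21
  a_35 = 59;  a_36 = 37;  a_37 = 2;  a_38 = 83;  a_39 = 185;  a_40 = 201
  a_41 = 102;  a_42 = 140;  a_43 = 172;  a_44 = 165;  a_45 = 176;  a_46 = 213
  a_47 = 158;  a_48 = 125;  a_49 = 219;  a_50 = 212;  a_51 = 41;  a_52 = 62
  a_53 = 152;  a_54 = 100;  a_55 = 58;  a_56 = 17;  a_57 = 37;  a_58 = 186
  a_59 = 142;  a_60 = 187;  a_61 = 30;  a_62 = 92;  a_63 = 191;  a_64 = 63
  a_65 = 241;  a_66 = 255;  a_67 = 137;  a_68 = 120;  a_69 = 3;  a_70 = 99
  a_71 = 245;  a_72 = 180;  a_73 = 74;  a_74 = 24;  a_75 = 167;  a_76 = 176
  a_77 = 57;  a_78 = 126;  a_79 = 245;  a_80 = 93;  a_81 = 158;  a_82 = 29
  a_83 = 18;  a_84 = 210;  a_85 = 76;  a_86 = 34;  a_87 = 103;  a_88 = 143
  a_89 = 92;  a_90 = 140;  a_91 = 201;  a_92 = 162;  a_93 = 46;  a_94 = 105
  a_95 = 85;  a_96 = 161;  a_97 = 175;  a_98 = 205;  a_99 = 146;  a_100 = 11
  a_101 = 125;  a_102 = 33;  a_103 = 154;  a_104 = 92;  a_105 = 136;  a_106 = 81
  a_107 = 24;  a_108 = 185;  a_109 = 70;  a_110 = 221;  a_111 = 91;  a_112 = 36
  a_113 = 101;  a_114 = 2;  a_115 = 64;  a_116 = 148;  a_117 = 230;  a_118 = 217
  a_119 = 237;  a_120 = 158;  a_121 = 50;  a_122 = 119;  a_123 = 2;  a_124 = 224
  a_125 = 135;  a_126 = 147;  a_127 = 229;  a_128 = 243;  a_129 = 57;  a_130 = 224
  a_131 = 91;  a_132 = 15;  a_133 = 13;  a_134 = 56;  a_135 = 218;  a_136 = 100
  a_137 = 139;  a_138 = 160;  a_139 = 173;  a_140 = 6;  a_141 = 93;  a_142 = 157
  a_143 = 62;  a_144 = 225;  a_145 = 14;  a_146 = 50;  a_147 = 36;  a_148 = 38
  a_149 = 111;  a_150 = 79;  a_151 = 152;  a_152 = 136;  a_153 = 37;  a_154 = 166
  a_155 = 146;  a_156 = 249;  a_157 = 249;  a_158 = 61;  a_159 = 99;  a_160 = 5
  a_161 = 130;  a_162 = 211;  a_163 = 49;  a_164 = 249;  a_165 = 94;  a_166 = 140
  a_167 = 100;  a_168 = 253;  a_169 = 160;  a_170 = 237;  a_171 = 62;  a_172 = 157
  a_173 = 251;  a_174 = 36;  a_175 = 193;  a_176 = 6;  a_177 = 88;  a_178 = 180
  a_179 = 162;  a_180 = 209;  a_181 = 5;  a_182 = 2;  a_183 = 134;  a_184 = 163
  a_185 = 182;  a_186 = 164;  a_187 = 175;  a_188 = 39;  a_189 = 9;  a_190 = 39
  a_191 = 185;  a_192 = 40;  a_193 = 67;  a_194 = 75;  a_195 = 69;  a_196 = 12
  a_197 = 138;  a_198 = 80;  a_199 = 111;  a_200 = 48;  a_201 = 209;  a_202 = 126
  a_203 = 69;  a_204 = 93;  a_205 = 238;  a_206 = 5;  a_207 = 106;  a_208 = 34
  a_209 = 76;  a_210 = 58;  a_211 = 39;  a_212 = 31;  a_213 = 116;  a_214 = 52
  a_215 = 17;  a_216 = 58;  a_217 = 22;  a_218 = 137;  a_219 = 93;  a_220 = 169
  a_221 = 215;  a_222 = 13;  a_223 = 82;  a_224 = 171;  a_225 = 213;  a_226 = 81
  a_227 = 114;  a_228 = 92;  a_229 = 192;  a_230 = 169;  a_231 = 8;  a_232 = 241
  a_233 = 6;  a_234 = 253;  a_235 = 251;  a_236 = 148;  a_237 = 125;  a_238 = 138
  a_239 = 96;  a_240 = 4;  a_241 = 174;  a_242 = 57;  a_243 = 109;  a_244 = 102
  a_245 = 10;  a_246 = 255;  a_247 = 186;  a_248 = 232;  a_249 = 55;  a_250 = 187
  a_251 = 157;  a_252 = 155;  a_253 = 73;  a_254 = 208;  a_255 = 59;  a_256 = 23
  a_257 = 157;  a_258 = 112;  a_259 = 26;  a_260 = 220;  a_261 = 211;  a_262 = 160
  a_263 = 37;  a_264 = 230;  a_265 = 109;  a_266 = 93;  a_267 = 110;  a_268 = 201
  a_269 = 102;  a_270 = 162;  a_271 = 4;  a_272 = 30;  a_273 = 207;  a_274 = 127
  a_275 = 240;  a_276 = 16;  a_277 = 205;  a_278 = 222;  a_279 = 250;  a_280 = 25
  a_281 = 65;  a_282 = 165;  a_283 = 139;  a_284 = 37;  a_285 = 130;  a_286 = 147
  a_287 = 105;  a_288 = 41;  a_289 = 150;  a_290 = 12;  a_291 = 28;  a_292 = 85
  a_293 = 16;  a_294 = 69;  a_295 = 30;  a_296 = 61;  a_297 = 155;  a_298 = 52
  a_299 = 217;  a_300 = 206;  a_301 = 216;  a_302 = 196;  a_303 = 74;  a_304 = 81
  a_305 = 37;  a_306 = 74;  a_307 = 62;  a_308 = 75;  a_309 = 142;  a_310 = 236
  a_311 = 31;  a_312 = 15;  a_313 = 225;  a_314 = 79;  a_315 = 41;  a_316 = 88
  a_317 = 195;  a_318 = 115;  a_319 = 21;  a_320 = 164;  a_321 = 74;  a_322 = 8
  a_323 = 55;  a_324 = 48;  a_325 = 41;  a_326 = 62
a_327 = 153·62 + 203·41 + 233·48 + 36·55 + 19·8 = 149
a_328 = 153·149 + 203·62 + 233·41 + 36·48 + 19·55 = 93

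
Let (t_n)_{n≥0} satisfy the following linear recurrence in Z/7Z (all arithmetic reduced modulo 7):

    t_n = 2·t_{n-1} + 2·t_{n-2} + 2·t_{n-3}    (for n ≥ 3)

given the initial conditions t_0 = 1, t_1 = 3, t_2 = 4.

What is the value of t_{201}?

t_3 = 2·4 + 2·3 + 2·1 = 2
t_4 = 2·2 + 2·4 + 2·3 = 4
t_5 = 2·4 + 2·2 + 2·4 = 6
t_6 = 2·6 + 2·4 + 2·2 = 3
t_7 = 2·3 + 2·6 + 2·4 = 5
t_8 = 2·5 + 2·3 + 2·6 = 0
t_9 = 2·0 + 2·5 + 2·3 = 2
t_10 = 2·2 + 2·0 + 2·5 = 0
t_11 = 2·0 + 2·2 + 2·0 = 4
t_12 = 2·4 + 2·0 + 2·2 = 5
t_13 = 2·5 + 2·4 + 2·0 = 4
t_14 = 2·4 + 2·5 + 2·4 = 5
t_15 = 2·5 + 2·4 + 2·5 = 0
t_16 = 2·0 + 2·5 + 2·4 = 4
t_17 = 2·4 + 2·0 + 2·5 = 4
t_18 = 2·4 + 2·4 + 2·0 = 2
t_19 = 2·2 + 2·4 + 2·4 = 6
t_20 = 2·6 + 2·2 + 2·4 = 3
t_21 = 2·3 + 2·6 + 2·2 = 1
t_22 = 2·1 + 2·3 + 2·6 = 6
t_23 = 2·6 + 2·1 + 2·3 = 6
t_24 = 2·6 + 2·6 + 2·1 = 5
t_25 = 2·5 + 2·6 + 2·6 = 6
t_26 = 2·6 + 2·5 + 2·6 = 6
t_27 = 2·6 + 2·6 + 2·5 = 6
t_28 = 2·6 + 2·6 + 2·6 = 1
t_29 = 2·1 + 2·6 + 2·6 = 5
t_30 = 2·5 + 2·1 + 2·6 = 3
t_31 = 2·3 + 2·5 + 2·1 = 4
t_32 = 2·4 + 2·3 + 2·5 = 3
t_33 = 2·3 + 2·4 + 2·3 = 6
t_34 = 2·6 + 2·3 + 2·4 = 5
t_35 = 2·5 + 2·6 + 2·3 = 0
t_36 = 2·0 + 2·5 + 2·6 = 1
t_37 = 2·1 + 2·0 + 2·5 = 5
t_38 = 2·5 + 2·1 + 2·0 = 5
t_39 = 2·5 + 2·5 + 2·1 = 1
t_40 = 2·1 + 2·5 + 2·5 = 1
t_41 = 2·1 + 2·1 + 2·5 = 0
t_42 = 2·0 + 2·1 + 2·1 = 4
t_43 = 2·4 + 2·0 + 2·1 = 3
t_44 = 2·3 + 2·4 + 2·0 = 0
t_45 = 2·0 + 2·3 + 2·4 = 0
t_46 = 2·0 + 2·0 + 2·3 = 6
t_47 = 2·6 + 2·0 + 2·0 = 5
t_48 = 2·5 + 2·6 + 2·0 = 1
t_49 = 2·1 + 2·5 + 2·6 = 3
t_50 = 2·3 + 2·1 + 2·5 = 4
(t_48, t_49, t_50) = (1, 3, 4) = (t_0, t_1, t_2), so the sequence has period 48.
201 ≡ 9 (mod 48), hence t_201 = t_9 = 2.

2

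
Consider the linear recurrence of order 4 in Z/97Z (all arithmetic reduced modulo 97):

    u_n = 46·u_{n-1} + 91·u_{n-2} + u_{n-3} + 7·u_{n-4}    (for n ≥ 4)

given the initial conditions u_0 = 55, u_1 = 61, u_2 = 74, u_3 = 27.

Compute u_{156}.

u_4 = 46·27 + 91·74 + 1·61 + 7·55 = 80
u_5 = 46·80 + 91·27 + 1·74 + 7·61 = 42
u_6 = 46·42 + 91·80 + 1·27 + 7·74 = 57
u_7 = 46·57 + 91·42 + 1·80 + 7·27 = 20
u_8 = 46·20 + 91·57 + 1·42 + 7·80 = 16
u_9 = 46·16 + 91·20 + 1·57 + 7·42 = 94
Continuing the recurrence:
  u_10 = 88;  u_11 = 51;  u_12 = 84;  u_13 = 36;  u_14 = 73;  u_15 = 91
  u_16 = 7;  u_17 = 4;  u_18 = 65;  u_19 = 21;  u_20 = 47;  u_21 = 92
  u_22 = 61;  u_23 = 23;  u_24 = 46;  u_25 = 64;  u_26 = 14;  u_27 = 79
  u_28 = 56;  u_29 = 42;  u_30 = 27;  u_31 = 47;  u_32 = 9;  u_33 = 65
  u_34 = 68;  u_35 = 69;  u_36 = 81;  u_37 = 52;  u_38 = 26;  u_39 = 90
  u_40 = 44;  u_41 = 31;  u_42 = 76;  u_43 = 7;  u_44 = 11;  u_45 = 78
  u_46 = 84;  u_47 = 61;  u_48 = 32;  u_49 = 87;  u_50 = 94;  u_51 = 90
  u_52 = 7;  u_53 = 0;  u_54 = 27;  u_55 = 36;  u_56 = 88;  u_57 = 76
  u_58 = 89;  u_59 = 1;  u_60 = 10;  u_61 = 8;  u_62 = 59;  u_63 = 64
  u_64 = 49;  u_65 = 45;  u_66 = 22;  u_67 = 75;  u_68 = 20;  u_69 = 31
  u_70 = 80;  u_71 = 62;  u_72 = 21;  u_73 = 18;  u_74 = 63;  u_75 = 44
  u_76 = 65;  u_77 = 5;  u_78 = 34;  u_79 = 64;  u_80 = 96;  u_81 = 27
  u_82 = 95;  u_83 = 96;  u_84 = 83;  u_85 = 34;  u_86 = 81;  u_87 = 9
  u_88 = 58;  u_89 = 23;  u_90 = 25;  u_91 = 66;  u_92 = 17;  u_93 = 87
  u_94 = 67;  u_95 = 32;  u_96 = 15;  u_97 = 10;  u_98 = 95;  u_99 = 87
  u_100 = 55;  u_101 = 39;  u_102 = 82;  u_103 = 31;  u_104 = 0;  u_105 = 72
  u_106 = 37;  u_107 = 32;  u_108 = 61;  u_109 = 51;  u_110 = 40;  u_111 = 73
  u_112 = 7;  u_113 = 87;  u_114 = 45;  u_115 = 29;  u_116 = 36;  u_117 = 2
  u_118 = 26;  u_119 = 65;  u_120 = 81;  u_121 = 78;  u_122 = 51;  u_123 = 86
  u_124 = 27;  u_125 = 62;  u_126 = 29;  u_127 = 39;  u_128 = 28;  u_129 = 62
  u_130 = 16;  u_131 = 83;  u_132 = 3;  u_133 = 90;  u_134 = 49;  u_135 = 67
  u_136 = 86;  u_137 = 62;  u_138 = 30;  u_139 = 11;  u_140 = 20;  u_141 = 57
  u_142 = 7;  u_143 = 77;  u_144 = 11;  u_145 = 62;  u_146 = 2;  u_147 = 76
  u_148 = 34;  u_149 = 89;  u_150 = 3;  u_151 = 73;  u_152 = 78;  u_153 = 90
  u_154 = 80
u_155 = 46·80 + 91·90 + 1·78 + 7·73 = 43
u_156 = 46·43 + 91·80 + 1·90 + 7·78 = 0

0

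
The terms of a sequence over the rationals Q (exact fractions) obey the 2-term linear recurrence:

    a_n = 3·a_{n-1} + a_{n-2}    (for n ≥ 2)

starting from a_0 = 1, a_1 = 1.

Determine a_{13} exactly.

a_2 = 3·1 + 1·1 = 4
a_3 = 3·4 + 1·1 = 13
a_4 = 3·13 + 1·4 = 43
a_5 = 3·43 + 1·13 = 142
a_6 = 3·142 + 1·43 = 469
a_7 = 3·469 + 1·142 = 1549
a_8 = 3·1549 + 1·469 = 5116
a_9 = 3·5116 + 1·1549 = 16897
a_10 = 3·16897 + 1·5116 = 55807
a_11 = 3·55807 + 1·16897 = 184318
a_12 = 3·184318 + 1·55807 = 608761
a_13 = 3·608761 + 1·184318 = 2010601

2010601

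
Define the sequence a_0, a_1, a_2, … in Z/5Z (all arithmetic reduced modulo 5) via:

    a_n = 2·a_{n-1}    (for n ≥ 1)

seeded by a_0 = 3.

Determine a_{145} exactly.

1

a_1 = 2·3 = 1
a_2 = 2·1 = 2
a_3 = 2·2 = 4
a_4 = 2·4 = 3
(a_4) = (3) = (a_0), so the sequence has period 4.
145 ≡ 1 (mod 4), hence a_145 = a_1 = 1.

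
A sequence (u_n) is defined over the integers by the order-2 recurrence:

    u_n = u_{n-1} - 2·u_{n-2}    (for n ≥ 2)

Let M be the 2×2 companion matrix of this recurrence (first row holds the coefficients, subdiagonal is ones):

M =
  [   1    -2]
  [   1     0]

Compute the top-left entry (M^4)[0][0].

-1

(M^4)[0][0] is the top entry after applying M 4 times to the unit state (1, 0). Equivalently it is h_{5} for the auxiliary sequence (h_n) obeying the same recurrence with h_1 = 1 and h_i = 0 for 0 ≤ i < 1:
h_2 = 1·1 + -2·0 = 1
h_3 = 1·1 + -2·1 = -1
h_4 = 1·-1 + -2·1 = -3
h_5 = 1·-3 + -2·-1 = -1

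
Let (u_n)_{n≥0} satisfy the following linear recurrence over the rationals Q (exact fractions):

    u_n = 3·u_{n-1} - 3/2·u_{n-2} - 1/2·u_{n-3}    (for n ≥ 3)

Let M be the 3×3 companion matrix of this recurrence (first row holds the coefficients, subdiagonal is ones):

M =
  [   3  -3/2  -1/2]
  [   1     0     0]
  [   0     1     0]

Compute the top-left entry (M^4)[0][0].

159/4

(M^4)[0][0] is the top entry after applying M 4 times to the unit state (1, 0, 0). Equivalently it is h_{6} for the auxiliary sequence (h_n) obeying the same recurrence with h_2 = 1 and h_i = 0 for 0 ≤ i < 2:
h_3 = 3·1 + -3/2·0 + -1/2·0 = 3
h_4 = 3·3 + -3/2·1 + -1/2·0 = 15/2
h_5 = 3·15/2 + -3/2·3 + -1/2·1 = 35/2
h_6 = 3·35/2 + -3/2·15/2 + -1/2·3 = 159/4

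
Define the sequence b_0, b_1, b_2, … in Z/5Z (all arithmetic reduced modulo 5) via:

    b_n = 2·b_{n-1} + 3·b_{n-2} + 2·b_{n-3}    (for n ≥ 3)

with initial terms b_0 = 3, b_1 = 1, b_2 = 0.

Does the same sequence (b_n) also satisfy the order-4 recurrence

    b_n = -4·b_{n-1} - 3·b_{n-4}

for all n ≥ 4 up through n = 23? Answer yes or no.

yes

Terms b_0..b_23: 3, 1, 0, 4, 0, 2, 2, 0, 0, 4, 3, 3, 3, 1, 2, 3, 4, 1, 0, 1, 4, 1, 1, 3
n=4: candidate gives 0, actual b_4 = 0 ✓
n=5: candidate gives 2, actual b_5 = 2 ✓
n=6: candidate gives 2, actual b_6 = 2 ✓
n=7: candidate gives 0, actual b_7 = 0 ✓
n=8: candidate gives 0, actual b_8 = 0 ✓
n=9: candidate gives 4, actual b_9 = 4 ✓
n=10: candidate gives 3, actual b_10 = 3 ✓
n=11: candidate gives 3, actual b_11 = 3 ✓
n=12: candidate gives 3, actual b_12 = 3 ✓
n=13: candidate gives 1, actual b_13 = 1 ✓
n=14: candidate gives 2, actual b_14 = 2 ✓
n=15: candidate gives 3, actual b_15 = 3 ✓
n=16: candidate gives 4, actual b_16 = 4 ✓
n=17: candidate gives 1, actual b_17 = 1 ✓
n=18: candidate gives 0, actual b_18 = 0 ✓
n=19: candidate gives 1, actual b_19 = 1 ✓
n=20: candidate gives 4, actual b_20 = 4 ✓
n=21: candidate gives 1, actual b_21 = 1 ✓
n=22: candidate gives 1, actual b_22 = 1 ✓
n=23: candidate gives 3, actual b_23 = 3 ✓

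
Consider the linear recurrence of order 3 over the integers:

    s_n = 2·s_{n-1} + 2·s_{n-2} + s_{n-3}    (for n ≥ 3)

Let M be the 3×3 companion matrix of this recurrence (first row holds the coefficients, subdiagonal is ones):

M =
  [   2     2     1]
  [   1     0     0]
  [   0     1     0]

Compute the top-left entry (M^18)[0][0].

102109441

(M^18)[0][0] is the top entry after applying M 18 times to the unit state (1, 0, 0). Equivalently it is h_{20} for the auxiliary sequence (h_n) obeying the same recurrence with h_2 = 1 and h_i = 0 for 0 ≤ i < 2:
h_3 = 2·1 + 2·0 + 1·0 = 2
h_4 = 2·2 + 2·1 + 1·0 = 6
h_5 = 2·6 + 2·2 + 1·1 = 17
h_6 = 2·17 + 2·6 + 1·2 = 48
h_7 = 2·48 + 2·17 + 1·6 = 136
h_8 = 2·136 + 2·48 + 1·17 = 385
h_9 = 2·385 + 2·136 + 1·48 = 1090
h_10 = 2·1090 + 2·385 + 1·136 = 3086
h_11 = 2·3086 + 2·1090 + 1·385 = 8737
h_12 = 2·8737 + 2·3086 + 1·1090 = 24736
h_13 = 2·24736 + 2·8737 + 1·3086 = 70032
h_14 = 2·70032 + 2·24736 + 1·8737 = 198273
h_15 = 2·198273 + 2·70032 + 1·24736 = 561346
h_16 = 2·561346 + 2·198273 + 1·70032 = 1589270
h_17 = 2·1589270 + 2·561346 + 1·198273 = 4499505
h_18 = 2·4499505 + 2·1589270 + 1·561346 = 12738896
h_19 = 2·12738896 + 2·4499505 + 1·1589270 = 36066072
h_20 = 2·36066072 + 2·12738896 + 1·4499505 = 102109441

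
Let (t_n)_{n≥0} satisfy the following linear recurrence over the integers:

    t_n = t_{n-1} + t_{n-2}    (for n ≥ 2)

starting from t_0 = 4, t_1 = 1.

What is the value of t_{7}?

45

t_2 = 1·1 + 1·4 = 5
t_3 = 1·5 + 1·1 = 6
t_4 = 1·6 + 1·5 = 11
t_5 = 1·11 + 1·6 = 17
t_6 = 1·17 + 1·11 = 28
t_7 = 1·28 + 1·17 = 45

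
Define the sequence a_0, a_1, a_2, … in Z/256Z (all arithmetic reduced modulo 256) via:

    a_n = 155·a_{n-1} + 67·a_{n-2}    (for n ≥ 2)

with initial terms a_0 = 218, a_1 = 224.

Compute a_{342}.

a_2 = 155·224 + 67·218 = 174
a_3 = 155·174 + 67·224 = 250
a_4 = 155·250 + 67·174 = 232
a_5 = 155·232 + 67·250 = 230
a_6 = 155·230 + 67·232 = 250
a_7 = 155·250 + 67·230 = 144
a_8 = 155·144 + 67·250 = 158
a_9 = 155·158 + 67·144 = 90
a_10 = 155·90 + 67·158 = 216
a_11 = 155·216 + 67·90 = 86
a_12 = 155·86 + 67·216 = 154
a_13 = 155·154 + 67·86 = 192
a_14 = 155·192 + 67·154 = 142
a_15 = 155·142 + 67·192 = 58
a_16 = 155·58 + 67·142 = 72
a_17 = 155·72 + 67·58 = 198
a_18 = 155·198 + 67·72 = 186
a_19 = 155·186 + 67·198 = 112
a_20 = 155·112 + 67·186 = 126
a_21 = 155·126 + 67·112 = 154
a_22 = 155·154 + 67·126 = 56
a_23 = 155·56 + 67·154 = 54
a_24 = 155·54 + 67·56 = 90
a_25 = 155·90 + 67·54 = 160
a_26 = 155·160 + 67·90 = 110
a_27 = 155·110 + 67·160 = 122
a_28 = 155·122 + 67·110 = 168
a_29 = 155·168 + 67·122 = 166
a_30 = 155·166 + 67·168 = 122
a_31 = 155·122 + 67·166 = 80
a_32 = 155·80 + 67·122 = 94
a_33 = 155·94 + 67·80 = 218
a_34 = 155·218 + 67·94 = 152
a_35 = 155·152 + 67·218 = 22
a_36 = 155·22 + 67·152 = 26
a_37 = 155·26 + 67·22 = 128
a_38 = 155·128 + 67·26 = 78
a_39 = 155·78 + 67·128 = 186
a_40 = 155·186 + 67·78 = 8
a_41 = 155·8 + 67·186 = 134
a_42 = 155·134 + 67·8 = 58
a_43 = 155·58 + 67·134 = 48
a_44 = 155·48 + 67·58 = 62
a_45 = 155·62 + 67·48 = 26
a_46 = 155·26 + 67·62 = 248
a_47 = 155·248 + 67·26 = 246
a_48 = 155·246 + 67·248 = 218
a_49 = 155·218 + 67·246 = 96
a_50 = 155·96 + 67·218 = 46
a_51 = 155·46 + 67·96 = 250
a_52 = 155·250 + 67·46 = 104
a_53 = 155·104 + 67·250 = 102
a_54 = 155·102 + 67·104 = 250
a_55 = 155·250 + 67·102 = 16
a_56 = 155·16 + 67·250 = 30
a_57 = 155·30 + 67·16 = 90
a_58 = 155·90 + 67·30 = 88
a_59 = 155·88 + 67·90 = 214
a_60 = 155·214 + 67·88 = 154
a_61 = 155·154 + 67·214 = 64
a_62 = 155·64 + 67·154 = 14
a_63 = 155·14 + 67·64 = 58
a_64 = 155·58 + 67·14 = 200
a_65 = 155·200 + 67·58 = 70
a_66 = 155·70 + 67·200 = 186
a_67 = 155·186 + 67·70 = 240
a_68 = 155·240 + 67·186 = 254
a_69 = 155·254 + 67·240 = 154
a_70 = 155·154 + 67·254 = 184
a_71 = 155·184 + 67·154 = 182
a_72 = 155·182 + 67·184 = 90
a_73 = 155·90 + 67·182 = 32
a_74 = 155·32 + 67·90 = 238
a_75 = 155·238 + 67·32 = 122
a_76 = 155·122 + 67·238 = 40
a_77 = 155·40 + 67·122 = 38
a_78 = 155·38 + 67·40 = 122
a_79 = 155·122 + 67·38 = 208
a_80 = 155·208 + 67·122 = 222
a_81 = 155·222 + 67·208 = 218
a_82 = 155·218 + 67·222 = 24
a_83 = 155·24 + 67·218 = 150
a_84 = 155·150 + 67·24 = 26
a_85 = 155·26 + 67·150 = 0
a_86 = 155·0 + 67·26 = 206
a_87 = 155·206 + 67·0 = 186
a_88 = 155·186 + 67·206 = 136
a_89 = 155·136 + 67·186 = 6
a_90 = 155·6 + 67·136 = 58
a_91 = 155·58 + 67·6 = 176
a_92 = 155·176 + 67·58 = 190
a_93 = 155·190 + 67·176 = 26
a_94 = 155·26 + 67·190 = 120
a_95 = 155·120 + 67·26 = 118
a_96 = 155·118 + 67·120 = 218
a_97 = 155·218 + 67·118 = 224
(a_96, a_97) = (218, 224) = (a_0, a_1), so the sequence has period 96.
342 ≡ 54 (mod 96), hence a_342 = a_54 = 250.

250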